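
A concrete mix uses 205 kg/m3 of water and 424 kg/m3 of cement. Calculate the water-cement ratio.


w/c = water / cement
w/c = 205 / 424 = 0.483

0.483


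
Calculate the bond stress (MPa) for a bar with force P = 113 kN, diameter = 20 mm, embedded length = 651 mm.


u = P / (pi * db * ld)
= 113 * 1000 / (pi * 20 * 651)
= 2.763 MPa

2.763


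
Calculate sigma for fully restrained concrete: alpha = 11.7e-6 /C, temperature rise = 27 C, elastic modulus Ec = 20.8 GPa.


sigma = alpha * dT * Ec
= 11.7e-6 * 27 * 20.8 * 1000
= 6.571 MPa

6.571


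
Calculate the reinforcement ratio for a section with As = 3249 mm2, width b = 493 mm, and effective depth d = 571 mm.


rho = As / (b * d)
= 3249 / (493 * 571)
= 0.0115

0.0115


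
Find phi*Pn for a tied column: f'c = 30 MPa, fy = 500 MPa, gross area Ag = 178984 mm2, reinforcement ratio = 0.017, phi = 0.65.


Ast = rho * Ag = 0.017 * 178984 = 3042.728 mm2
phi*Pn = 0.65 * 0.80 * (0.85 * 30 * (178984 - 3042.728) + 500 * 3042.728) / 1000
= 3124.09 kN

3124.09


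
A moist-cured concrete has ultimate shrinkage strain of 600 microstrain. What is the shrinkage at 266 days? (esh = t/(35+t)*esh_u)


esh(266) = 266 / (35 + 266) * 600
= 266 / 301 * 600
= 530.2 microstrain

530.2


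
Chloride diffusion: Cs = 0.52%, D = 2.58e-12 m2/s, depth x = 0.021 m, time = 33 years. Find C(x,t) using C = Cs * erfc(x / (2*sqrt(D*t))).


t_seconds = 33 * 365.25 * 24 * 3600 = 1041400800.0 s
arg = 0.021 / (2 * sqrt(2.58e-12 * 1041400800.0))
= 0.2026
erfc(0.2026) = 0.7745
C = 0.52 * 0.7745 = 0.4027%

0.4027


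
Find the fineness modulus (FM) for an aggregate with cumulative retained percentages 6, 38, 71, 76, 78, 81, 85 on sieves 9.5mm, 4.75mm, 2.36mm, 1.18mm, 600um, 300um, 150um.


FM = sum(cumulative % retained) / 100
= 435 / 100
= 4.35

4.35


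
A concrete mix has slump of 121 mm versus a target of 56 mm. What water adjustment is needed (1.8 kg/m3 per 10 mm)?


Difference = 56 - 121 = -65 mm
Water adjustment = -65 * 1.8 / 10 = -11.7 kg/m3

-11.7


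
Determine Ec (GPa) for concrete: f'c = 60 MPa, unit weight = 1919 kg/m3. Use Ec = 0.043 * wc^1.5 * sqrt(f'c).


Ec = 0.043 * 1919^1.5 * sqrt(60) / 1000
= 28.0 GPa

28.0


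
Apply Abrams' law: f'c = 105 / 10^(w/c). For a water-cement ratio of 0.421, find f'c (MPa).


f'c = 105 / 10^0.421
= 105 / 2.636
= 39.83 MPa

39.83


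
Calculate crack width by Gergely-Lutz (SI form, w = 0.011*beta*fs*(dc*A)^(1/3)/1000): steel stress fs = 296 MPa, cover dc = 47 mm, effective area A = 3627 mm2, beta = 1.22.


w = 0.011 * beta * fs * (dc * A)^(1/3) / 1000
= 0.011 * 1.22 * 296 * (47 * 3627)^(1/3) / 1000
= 0.22 mm

0.22


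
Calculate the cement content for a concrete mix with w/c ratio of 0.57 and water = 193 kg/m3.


Cement = water / (w/c)
= 193 / 0.57
= 338.6 kg/m3

338.6


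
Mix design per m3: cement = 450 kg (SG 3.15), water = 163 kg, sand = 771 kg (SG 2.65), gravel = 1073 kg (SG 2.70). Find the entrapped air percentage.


Vol cement = 450 / (3.15 * 1000) = 0.142857 m3
Vol water = 163 / 1000 = 0.163 m3
Vol sand = 771 / (2.65 * 1000) = 0.290943 m3
Vol gravel = 1073 / (2.70 * 1000) = 0.397407 m3
Total solid + water volume = 0.994208 m3
Air = (1 - 0.994208) * 100 = 0.58%

0.58


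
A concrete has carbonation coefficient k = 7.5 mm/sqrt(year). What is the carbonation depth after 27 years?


depth = k * sqrt(t)
= 7.5 * sqrt(27)
= 38.97 mm

38.97


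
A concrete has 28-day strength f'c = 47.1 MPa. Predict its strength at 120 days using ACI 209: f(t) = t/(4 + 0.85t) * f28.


f(120) = 120 / (4 + 0.85 * 120) * 47.1
= 120 / 106.0 * 47.1
= 53.32 MPa

53.32


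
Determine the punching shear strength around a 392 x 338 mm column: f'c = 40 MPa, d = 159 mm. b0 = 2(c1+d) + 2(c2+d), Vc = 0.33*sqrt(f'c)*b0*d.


b0 = 2*(392 + 159) + 2*(338 + 159) = 2096 mm
Vc = 0.33 * sqrt(40) * 2096 * 159 / 1000
= 695.56 kN

695.56


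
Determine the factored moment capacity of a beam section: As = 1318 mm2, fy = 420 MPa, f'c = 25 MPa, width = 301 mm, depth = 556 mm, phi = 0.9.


a = As * fy / (0.85 * f'c * b)
= 1318 * 420 / (0.85 * 25 * 301)
= 86.5445 mm
Mn = As * fy * (d - a/2) / 10^6
= 283.8256 kN-m
phi*Mn = 0.9 * 283.8256 = 255.44 kN-m

255.44


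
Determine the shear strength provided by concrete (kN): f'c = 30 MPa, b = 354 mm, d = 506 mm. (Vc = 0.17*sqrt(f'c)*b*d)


Vc = 0.17 * sqrt(30) * 354 * 506 / 1000
= 166.79 kN

166.79


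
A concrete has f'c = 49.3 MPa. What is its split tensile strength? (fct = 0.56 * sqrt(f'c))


fct = 0.56 * sqrt(49.3)
= 0.56 * 7.021
= 3.932 MPa

3.932


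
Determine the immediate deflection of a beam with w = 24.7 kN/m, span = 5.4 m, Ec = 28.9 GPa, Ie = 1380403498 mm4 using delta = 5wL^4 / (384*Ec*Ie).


Convert: L = 5.4 m = 5400 mm, Ec = 28.9 GPa = 28900 MPa
delta = 5 * 24.7 * 5400^4 / (384 * 28900 * 1380403498)
= 6.85 mm

6.85


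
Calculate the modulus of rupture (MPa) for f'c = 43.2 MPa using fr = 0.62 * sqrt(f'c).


fr = 0.62 * sqrt(43.2)
= 4.075 MPa

4.075


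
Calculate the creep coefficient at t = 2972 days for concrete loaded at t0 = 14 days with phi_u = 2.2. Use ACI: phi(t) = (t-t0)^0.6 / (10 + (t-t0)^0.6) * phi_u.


dt = 2972 - 14 = 2958
phi = 2958^0.6 / (10 + 2958^0.6) * 2.2
= 2.032

2.032


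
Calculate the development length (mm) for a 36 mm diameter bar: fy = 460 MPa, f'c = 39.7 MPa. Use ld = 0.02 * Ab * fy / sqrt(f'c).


Ab = pi * 36^2 / 4 = 1017.876 mm2
ld = 0.02 * 1017.876 * 460 / sqrt(39.7)
= 1486.2 mm

1486.2


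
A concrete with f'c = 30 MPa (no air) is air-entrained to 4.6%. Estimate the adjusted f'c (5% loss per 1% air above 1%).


Strength loss = (4.6 - 1) * 5 = 18.0%
f'c = 30 * (1 - 18.0/100)
= 24.6 MPa

24.6


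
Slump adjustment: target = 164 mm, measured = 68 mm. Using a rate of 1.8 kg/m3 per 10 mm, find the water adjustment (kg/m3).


Difference = 164 - 68 = 96 mm
Water adjustment = 96 * 1.8 / 10 = 17.3 kg/m3

17.3


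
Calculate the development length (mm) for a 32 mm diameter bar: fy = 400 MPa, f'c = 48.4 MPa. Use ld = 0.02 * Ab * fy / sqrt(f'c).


Ab = pi * 32^2 / 4 = 804.248 mm2
ld = 0.02 * 804.248 * 400 / sqrt(48.4)
= 924.8 mm

924.8


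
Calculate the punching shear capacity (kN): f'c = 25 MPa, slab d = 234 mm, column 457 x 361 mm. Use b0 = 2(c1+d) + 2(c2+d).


b0 = 2*(457 + 234) + 2*(361 + 234) = 2572 mm
Vc = 0.33 * sqrt(25) * 2572 * 234 / 1000
= 993.05 kN

993.05


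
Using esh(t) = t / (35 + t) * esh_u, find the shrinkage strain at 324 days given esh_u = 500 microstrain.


esh(324) = 324 / (35 + 324) * 500
= 324 / 359 * 500
= 451.3 microstrain

451.3


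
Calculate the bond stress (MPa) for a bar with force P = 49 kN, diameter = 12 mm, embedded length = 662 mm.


u = P / (pi * db * ld)
= 49 * 1000 / (pi * 12 * 662)
= 1.963 MPa

1.963


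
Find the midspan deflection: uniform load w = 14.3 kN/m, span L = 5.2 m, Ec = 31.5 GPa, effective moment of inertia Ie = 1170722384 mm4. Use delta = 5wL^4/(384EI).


Convert: L = 5.2 m = 5200 mm, Ec = 31.5 GPa = 31500 MPa
delta = 5 * 14.3 * 5200^4 / (384 * 31500 * 1170722384)
= 3.69 mm

3.69


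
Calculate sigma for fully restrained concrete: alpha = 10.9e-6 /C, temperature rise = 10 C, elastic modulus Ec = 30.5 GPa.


sigma = alpha * dT * Ec
= 10.9e-6 * 10 * 30.5 * 1000
= 3.325 MPa

3.325


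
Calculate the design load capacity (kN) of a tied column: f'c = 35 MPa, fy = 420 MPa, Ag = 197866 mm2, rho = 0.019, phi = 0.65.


Ast = rho * Ag = 0.019 * 197866 = 3759.454 mm2
phi*Pn = 0.65 * 0.80 * (0.85 * 35 * (197866 - 3759.454) + 420 * 3759.454) / 1000
= 3823.89 kN

3823.89


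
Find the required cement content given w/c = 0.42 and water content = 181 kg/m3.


Cement = water / (w/c)
= 181 / 0.42
= 431.0 kg/m3

431.0


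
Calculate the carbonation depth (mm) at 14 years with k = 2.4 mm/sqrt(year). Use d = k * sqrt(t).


depth = k * sqrt(t)
= 2.4 * sqrt(14)
= 8.98 mm

8.98


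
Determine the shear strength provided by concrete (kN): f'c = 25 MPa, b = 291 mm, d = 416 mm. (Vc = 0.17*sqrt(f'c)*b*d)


Vc = 0.17 * sqrt(25) * 291 * 416 / 1000
= 102.9 kN

102.9


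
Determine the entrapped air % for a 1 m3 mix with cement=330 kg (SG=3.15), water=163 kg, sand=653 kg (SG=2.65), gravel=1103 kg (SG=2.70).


Vol cement = 330 / (3.15 * 1000) = 0.104762 m3
Vol water = 163 / 1000 = 0.163 m3
Vol sand = 653 / (2.65 * 1000) = 0.246415 m3
Vol gravel = 1103 / (2.70 * 1000) = 0.408519 m3
Total solid + water volume = 0.922696 m3
Air = (1 - 0.922696) * 100 = 7.73%

7.73


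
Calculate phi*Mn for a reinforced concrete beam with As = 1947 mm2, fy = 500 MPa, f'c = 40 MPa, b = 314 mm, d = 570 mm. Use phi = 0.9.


a = As * fy / (0.85 * f'c * b)
= 1947 * 500 / (0.85 * 40 * 314)
= 91.1858 mm
Mn = As * fy * (d - a/2) / 10^6
= 510.5103 kN-m
phi*Mn = 0.9 * 510.5103 = 459.46 kN-m

459.46


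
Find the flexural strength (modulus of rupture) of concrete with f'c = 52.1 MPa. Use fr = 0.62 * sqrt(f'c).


fr = 0.62 * sqrt(52.1)
= 4.475 MPa

4.475


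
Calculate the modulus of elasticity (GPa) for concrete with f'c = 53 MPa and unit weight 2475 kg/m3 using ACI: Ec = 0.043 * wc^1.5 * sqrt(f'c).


Ec = 0.043 * 2475^1.5 * sqrt(53) / 1000
= 38.55 GPa

38.55


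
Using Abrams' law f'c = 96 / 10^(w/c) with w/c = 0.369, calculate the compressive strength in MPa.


f'c = 96 / 10^0.369
= 96 / 2.339
= 41.05 MPa

41.05


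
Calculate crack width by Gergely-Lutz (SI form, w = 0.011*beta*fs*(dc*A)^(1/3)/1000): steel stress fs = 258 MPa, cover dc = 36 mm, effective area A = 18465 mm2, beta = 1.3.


w = 0.011 * beta * fs * (dc * A)^(1/3) / 1000
= 0.011 * 1.3 * 258 * (36 * 18465)^(1/3) / 1000
= 0.322 mm

0.322


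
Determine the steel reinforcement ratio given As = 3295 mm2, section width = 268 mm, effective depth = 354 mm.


rho = As / (b * d)
= 3295 / (268 * 354)
= 0.0347

0.0347


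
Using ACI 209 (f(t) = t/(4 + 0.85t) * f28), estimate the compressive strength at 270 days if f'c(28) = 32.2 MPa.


f(270) = 270 / (4 + 0.85 * 270) * 32.2
= 270 / 233.5 * 32.2
= 37.23 MPa

37.23


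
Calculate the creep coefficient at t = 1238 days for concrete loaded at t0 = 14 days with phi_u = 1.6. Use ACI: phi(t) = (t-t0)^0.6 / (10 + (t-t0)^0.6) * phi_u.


dt = 1238 - 14 = 1224
phi = 1224^0.6 / (10 + 1224^0.6) * 1.6
= 1.403

1.403


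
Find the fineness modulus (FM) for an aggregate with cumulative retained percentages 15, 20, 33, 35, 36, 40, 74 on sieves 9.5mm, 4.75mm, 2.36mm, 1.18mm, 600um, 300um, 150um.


FM = sum(cumulative % retained) / 100
= 253 / 100
= 2.53

2.53


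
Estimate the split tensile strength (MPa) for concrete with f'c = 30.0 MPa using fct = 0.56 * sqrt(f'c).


fct = 0.56 * sqrt(30.0)
= 0.56 * 5.477
= 3.067 MPa

3.067


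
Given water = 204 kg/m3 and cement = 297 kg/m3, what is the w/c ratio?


w/c = water / cement
w/c = 204 / 297 = 0.687

0.687


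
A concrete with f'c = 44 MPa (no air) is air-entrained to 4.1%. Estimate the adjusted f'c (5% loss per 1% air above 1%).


Strength loss = (4.1 - 1) * 5 = 15.5%
f'c = 44 * (1 - 15.5/100)
= 37.18 MPa

37.18


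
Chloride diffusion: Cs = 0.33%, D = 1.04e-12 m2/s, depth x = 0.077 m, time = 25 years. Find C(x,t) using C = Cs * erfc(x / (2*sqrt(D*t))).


t_seconds = 25 * 365.25 * 24 * 3600 = 788940000.0 s
arg = 0.077 / (2 * sqrt(1.04e-12 * 788940000.0))
= 1.3441
erfc(1.3441) = 0.0573
C = 0.33 * 0.0573 = 0.0189%

0.0189


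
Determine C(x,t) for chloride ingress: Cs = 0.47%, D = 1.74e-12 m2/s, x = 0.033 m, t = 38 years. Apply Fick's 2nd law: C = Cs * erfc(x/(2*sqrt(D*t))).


t_seconds = 38 * 365.25 * 24 * 3600 = 1199188800.0 s
arg = 0.033 / (2 * sqrt(1.74e-12 * 1199188800.0))
= 0.3612
erfc(0.3612) = 0.6095
C = 0.47 * 0.6095 = 0.2864%

0.2864


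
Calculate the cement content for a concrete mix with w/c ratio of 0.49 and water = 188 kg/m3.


Cement = water / (w/c)
= 188 / 0.49
= 383.7 kg/m3

383.7


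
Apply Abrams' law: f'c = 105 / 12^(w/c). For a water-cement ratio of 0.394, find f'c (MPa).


f'c = 105 / 12^0.394
= 105 / 2.662
= 39.44 MPa

39.44


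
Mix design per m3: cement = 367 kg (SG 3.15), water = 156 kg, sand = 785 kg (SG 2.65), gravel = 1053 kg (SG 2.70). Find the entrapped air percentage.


Vol cement = 367 / (3.15 * 1000) = 0.116508 m3
Vol water = 156 / 1000 = 0.156 m3
Vol sand = 785 / (2.65 * 1000) = 0.296226 m3
Vol gravel = 1053 / (2.70 * 1000) = 0.39 m3
Total solid + water volume = 0.958734 m3
Air = (1 - 0.958734) * 100 = 4.13%

4.13


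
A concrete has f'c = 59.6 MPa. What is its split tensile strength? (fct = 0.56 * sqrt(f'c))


fct = 0.56 * sqrt(59.6)
= 0.56 * 7.72
= 4.323 MPa

4.323


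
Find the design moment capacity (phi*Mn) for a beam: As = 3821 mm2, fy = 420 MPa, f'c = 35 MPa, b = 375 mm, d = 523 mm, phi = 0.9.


a = As * fy / (0.85 * f'c * b)
= 3821 * 420 / (0.85 * 35 * 375)
= 143.8494 mm
Mn = As * fy * (d - a/2) / 10^6
= 723.8947 kN-m
phi*Mn = 0.9 * 723.8947 = 651.51 kN-m

651.51


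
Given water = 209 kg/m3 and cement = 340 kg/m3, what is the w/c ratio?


w/c = water / cement
w/c = 209 / 340 = 0.615

0.615


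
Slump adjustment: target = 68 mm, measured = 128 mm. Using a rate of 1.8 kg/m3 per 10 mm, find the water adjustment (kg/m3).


Difference = 68 - 128 = -60 mm
Water adjustment = -60 * 1.8 / 10 = -10.8 kg/m3

-10.8


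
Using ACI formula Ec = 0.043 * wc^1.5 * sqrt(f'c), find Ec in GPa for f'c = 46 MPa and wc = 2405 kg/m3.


Ec = 0.043 * 2405^1.5 * sqrt(46) / 1000
= 34.4 GPa

34.4


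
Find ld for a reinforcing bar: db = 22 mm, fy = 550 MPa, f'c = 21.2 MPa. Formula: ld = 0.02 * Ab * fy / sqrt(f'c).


Ab = pi * 22^2 / 4 = 380.133 mm2
ld = 0.02 * 380.133 * 550 / sqrt(21.2)
= 908.2 mm

908.2


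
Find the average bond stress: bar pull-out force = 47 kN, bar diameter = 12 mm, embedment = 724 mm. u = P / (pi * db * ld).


u = P / (pi * db * ld)
= 47 * 1000 / (pi * 12 * 724)
= 1.722 MPa

1.722


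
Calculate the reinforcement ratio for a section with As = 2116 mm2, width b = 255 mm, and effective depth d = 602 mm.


rho = As / (b * d)
= 2116 / (255 * 602)
= 0.0138

0.0138


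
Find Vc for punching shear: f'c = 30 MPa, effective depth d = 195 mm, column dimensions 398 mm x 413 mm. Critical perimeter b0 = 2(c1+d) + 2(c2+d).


b0 = 2*(398 + 195) + 2*(413 + 195) = 2402 mm
Vc = 0.33 * sqrt(30) * 2402 * 195 / 1000
= 846.61 kN

846.61


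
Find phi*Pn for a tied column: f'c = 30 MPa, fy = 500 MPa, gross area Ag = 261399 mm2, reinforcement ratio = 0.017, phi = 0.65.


Ast = rho * Ag = 0.017 * 261399 = 4443.783 mm2
phi*Pn = 0.65 * 0.80 * (0.85 * 30 * (261399 - 4443.783) + 500 * 4443.783) / 1000
= 4562.61 kN

4562.61


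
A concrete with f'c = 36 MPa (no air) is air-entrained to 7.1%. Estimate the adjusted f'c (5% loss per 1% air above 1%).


Strength loss = (7.1 - 1) * 5 = 30.5%
f'c = 36 * (1 - 30.5/100)
= 25.02 MPa

25.02


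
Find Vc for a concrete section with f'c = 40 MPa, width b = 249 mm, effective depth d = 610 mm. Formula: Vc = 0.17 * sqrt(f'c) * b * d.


Vc = 0.17 * sqrt(40) * 249 * 610 / 1000
= 163.31 kN

163.31


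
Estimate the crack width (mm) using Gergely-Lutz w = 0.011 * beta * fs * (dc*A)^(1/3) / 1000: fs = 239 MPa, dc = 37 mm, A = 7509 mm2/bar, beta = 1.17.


w = 0.011 * beta * fs * (dc * A)^(1/3) / 1000
= 0.011 * 1.17 * 239 * (37 * 7509)^(1/3) / 1000
= 0.201 mm

0.201


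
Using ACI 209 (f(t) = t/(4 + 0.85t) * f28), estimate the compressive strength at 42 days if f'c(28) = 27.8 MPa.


f(42) = 42 / (4 + 0.85 * 42) * 27.8
= 42 / 39.7 * 27.8
= 29.41 MPa

29.41


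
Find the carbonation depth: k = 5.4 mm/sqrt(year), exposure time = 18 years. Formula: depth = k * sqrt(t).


depth = k * sqrt(t)
= 5.4 * sqrt(18)
= 22.91 mm

22.91


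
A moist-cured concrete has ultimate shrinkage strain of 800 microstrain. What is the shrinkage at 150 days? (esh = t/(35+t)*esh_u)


esh(150) = 150 / (35 + 150) * 800
= 150 / 185 * 800
= 648.6 microstrain

648.6


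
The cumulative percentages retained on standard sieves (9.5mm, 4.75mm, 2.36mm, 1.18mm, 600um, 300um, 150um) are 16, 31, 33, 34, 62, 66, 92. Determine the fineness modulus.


FM = sum(cumulative % retained) / 100
= 334 / 100
= 3.34

3.34


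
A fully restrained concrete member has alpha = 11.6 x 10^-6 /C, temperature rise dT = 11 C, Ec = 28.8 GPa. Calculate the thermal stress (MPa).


sigma = alpha * dT * Ec
= 11.6e-6 * 11 * 28.8 * 1000
= 3.675 MPa

3.675


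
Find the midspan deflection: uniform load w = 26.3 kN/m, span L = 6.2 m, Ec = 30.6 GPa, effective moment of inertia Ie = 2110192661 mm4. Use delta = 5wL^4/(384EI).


Convert: L = 6.2 m = 6200 mm, Ec = 30.6 GPa = 30600 MPa
delta = 5 * 26.3 * 6200^4 / (384 * 30600 * 2110192661)
= 7.84 mm

7.84


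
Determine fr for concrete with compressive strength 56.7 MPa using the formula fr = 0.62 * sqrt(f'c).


fr = 0.62 * sqrt(56.7)
= 4.669 MPa

4.669


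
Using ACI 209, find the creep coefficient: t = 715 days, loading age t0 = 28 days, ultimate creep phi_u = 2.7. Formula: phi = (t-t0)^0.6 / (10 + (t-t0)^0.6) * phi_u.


dt = 715 - 28 = 687
phi = 687^0.6 / (10 + 687^0.6) * 2.7
= 2.253

2.253


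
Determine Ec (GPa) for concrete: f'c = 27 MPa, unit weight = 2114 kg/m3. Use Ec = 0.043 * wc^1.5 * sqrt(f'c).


Ec = 0.043 * 2114^1.5 * sqrt(27) / 1000
= 21.72 GPa

21.72


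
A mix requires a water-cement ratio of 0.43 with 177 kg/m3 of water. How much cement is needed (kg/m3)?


Cement = water / (w/c)
= 177 / 0.43
= 411.6 kg/m3

411.6


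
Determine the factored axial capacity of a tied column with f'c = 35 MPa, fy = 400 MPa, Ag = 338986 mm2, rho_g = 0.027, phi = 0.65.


Ast = rho * Ag = 0.027 * 338986 = 9152.622 mm2
phi*Pn = 0.65 * 0.80 * (0.85 * 35 * (338986 - 9152.622) + 400 * 9152.622) / 1000
= 7006.27 kN

7006.27


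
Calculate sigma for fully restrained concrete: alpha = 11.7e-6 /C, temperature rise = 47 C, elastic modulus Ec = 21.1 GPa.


sigma = alpha * dT * Ec
= 11.7e-6 * 47 * 21.1 * 1000
= 11.603 MPa

11.603


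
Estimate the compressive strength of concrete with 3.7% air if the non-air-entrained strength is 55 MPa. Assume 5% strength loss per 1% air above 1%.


Strength loss = (3.7 - 1) * 5 = 13.5%
f'c = 55 * (1 - 13.5/100)
= 47.58 MPa

47.58


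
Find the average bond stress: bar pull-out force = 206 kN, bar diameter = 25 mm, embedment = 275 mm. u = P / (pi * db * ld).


u = P / (pi * db * ld)
= 206 * 1000 / (pi * 25 * 275)
= 9.538 MPa

9.538


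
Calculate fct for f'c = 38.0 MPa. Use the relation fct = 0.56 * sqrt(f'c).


fct = 0.56 * sqrt(38.0)
= 0.56 * 6.164
= 3.452 MPa

3.452


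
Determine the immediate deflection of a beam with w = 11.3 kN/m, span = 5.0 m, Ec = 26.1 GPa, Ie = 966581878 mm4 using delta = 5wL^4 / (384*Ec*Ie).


Convert: L = 5.0 m = 5000 mm, Ec = 26.1 GPa = 26100 MPa
delta = 5 * 11.3 * 5000^4 / (384 * 26100 * 966581878)
= 3.65 mm

3.65


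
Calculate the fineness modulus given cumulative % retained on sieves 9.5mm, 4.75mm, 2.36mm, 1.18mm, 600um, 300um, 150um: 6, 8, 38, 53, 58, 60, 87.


FM = sum(cumulative % retained) / 100
= 310 / 100
= 3.1

3.1


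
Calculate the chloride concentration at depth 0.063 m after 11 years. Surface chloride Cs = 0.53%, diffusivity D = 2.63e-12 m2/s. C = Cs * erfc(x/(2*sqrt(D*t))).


t_seconds = 11 * 365.25 * 24 * 3600 = 347133600.0 s
arg = 0.063 / (2 * sqrt(2.63e-12 * 347133600.0))
= 1.0425
erfc(1.0425) = 0.1404
C = 0.53 * 0.1404 = 0.0744%

0.0744


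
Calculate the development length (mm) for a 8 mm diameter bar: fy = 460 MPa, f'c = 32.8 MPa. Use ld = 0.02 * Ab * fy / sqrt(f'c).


Ab = pi * 8^2 / 4 = 50.265 mm2
ld = 0.02 * 50.265 * 460 / sqrt(32.8)
= 80.7 mm

80.7


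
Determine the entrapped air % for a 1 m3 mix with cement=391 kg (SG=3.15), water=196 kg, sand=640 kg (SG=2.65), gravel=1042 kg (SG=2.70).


Vol cement = 391 / (3.15 * 1000) = 0.124127 m3
Vol water = 196 / 1000 = 0.196 m3
Vol sand = 640 / (2.65 * 1000) = 0.241509 m3
Vol gravel = 1042 / (2.70 * 1000) = 0.385926 m3
Total solid + water volume = 0.947562 m3
Air = (1 - 0.947562) * 100 = 5.24%

5.24


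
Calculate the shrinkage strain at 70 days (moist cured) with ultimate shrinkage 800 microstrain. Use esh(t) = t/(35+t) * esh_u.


esh(70) = 70 / (35 + 70) * 800
= 70 / 105 * 800
= 533.3 microstrain

533.3


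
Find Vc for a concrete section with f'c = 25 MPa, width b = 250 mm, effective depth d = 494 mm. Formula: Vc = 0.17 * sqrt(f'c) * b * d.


Vc = 0.17 * sqrt(25) * 250 * 494 / 1000
= 104.98 kN

104.98


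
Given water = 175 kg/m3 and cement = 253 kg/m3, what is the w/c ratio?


w/c = water / cement
w/c = 175 / 253 = 0.692

0.692


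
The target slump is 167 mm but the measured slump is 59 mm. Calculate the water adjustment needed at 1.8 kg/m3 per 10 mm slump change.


Difference = 167 - 59 = 108 mm
Water adjustment = 108 * 1.8 / 10 = 19.4 kg/m3

19.4


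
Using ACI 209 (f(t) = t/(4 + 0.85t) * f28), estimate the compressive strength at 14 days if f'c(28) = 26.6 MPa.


f(14) = 14 / (4 + 0.85 * 14) * 26.6
= 14 / 15.9 * 26.6
= 23.42 MPa

23.42


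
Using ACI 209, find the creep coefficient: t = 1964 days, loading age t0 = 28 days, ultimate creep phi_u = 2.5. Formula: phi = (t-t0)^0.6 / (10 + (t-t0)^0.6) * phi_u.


dt = 1964 - 28 = 1936
phi = 1936^0.6 / (10 + 1936^0.6) * 2.5
= 2.259

2.259


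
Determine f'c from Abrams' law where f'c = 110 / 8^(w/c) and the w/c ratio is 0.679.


f'c = 110 / 8^0.679
= 110 / 4.104
= 26.8 MPa

26.8


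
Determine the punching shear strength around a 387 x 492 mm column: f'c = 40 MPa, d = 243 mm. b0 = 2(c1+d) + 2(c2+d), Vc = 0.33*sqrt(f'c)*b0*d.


b0 = 2*(387 + 243) + 2*(492 + 243) = 2730 mm
Vc = 0.33 * sqrt(40) * 2730 * 243 / 1000
= 1384.56 kN

1384.56


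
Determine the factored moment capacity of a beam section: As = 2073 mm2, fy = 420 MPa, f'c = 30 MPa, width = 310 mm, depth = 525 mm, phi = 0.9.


a = As * fy / (0.85 * f'c * b)
= 2073 * 420 / (0.85 * 30 * 310)
= 110.1404 mm
Mn = As * fy * (d - a/2) / 10^6
= 409.1491 kN-m
phi*Mn = 0.9 * 409.1491 = 368.23 kN-m

368.23


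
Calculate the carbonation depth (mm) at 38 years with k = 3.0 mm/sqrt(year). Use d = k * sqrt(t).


depth = k * sqrt(t)
= 3.0 * sqrt(38)
= 18.49 mm

18.49


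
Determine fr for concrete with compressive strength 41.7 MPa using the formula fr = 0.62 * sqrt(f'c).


fr = 0.62 * sqrt(41.7)
= 4.004 MPa

4.004


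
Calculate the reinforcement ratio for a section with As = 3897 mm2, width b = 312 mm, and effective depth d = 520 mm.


rho = As / (b * d)
= 3897 / (312 * 520)
= 0.024

0.024


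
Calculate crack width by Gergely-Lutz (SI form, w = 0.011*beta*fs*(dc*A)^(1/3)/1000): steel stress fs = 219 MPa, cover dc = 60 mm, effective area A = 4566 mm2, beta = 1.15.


w = 0.011 * beta * fs * (dc * A)^(1/3) / 1000
= 0.011 * 1.15 * 219 * (60 * 4566)^(1/3) / 1000
= 0.18 mm

0.18


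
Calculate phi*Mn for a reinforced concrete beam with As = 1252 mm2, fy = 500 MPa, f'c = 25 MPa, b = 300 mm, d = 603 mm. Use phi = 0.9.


a = As * fy / (0.85 * f'c * b)
= 1252 * 500 / (0.85 * 25 * 300)
= 98.1961 mm
Mn = As * fy * (d - a/2) / 10^6
= 346.7426 kN-m
phi*Mn = 0.9 * 346.7426 = 312.07 kN-m

312.07


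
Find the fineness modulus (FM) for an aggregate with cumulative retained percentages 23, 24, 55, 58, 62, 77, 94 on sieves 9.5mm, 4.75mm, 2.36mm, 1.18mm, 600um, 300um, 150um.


FM = sum(cumulative % retained) / 100
= 393 / 100
= 3.93

3.93


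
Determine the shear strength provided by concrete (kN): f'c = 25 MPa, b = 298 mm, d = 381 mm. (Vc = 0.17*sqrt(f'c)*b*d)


Vc = 0.17 * sqrt(25) * 298 * 381 / 1000
= 96.51 kN

96.51


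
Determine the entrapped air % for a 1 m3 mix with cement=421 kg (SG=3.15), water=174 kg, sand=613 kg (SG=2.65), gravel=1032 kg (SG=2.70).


Vol cement = 421 / (3.15 * 1000) = 0.133651 m3
Vol water = 174 / 1000 = 0.174 m3
Vol sand = 613 / (2.65 * 1000) = 0.231321 m3
Vol gravel = 1032 / (2.70 * 1000) = 0.382222 m3
Total solid + water volume = 0.921194 m3
Air = (1 - 0.921194) * 100 = 7.88%

7.88


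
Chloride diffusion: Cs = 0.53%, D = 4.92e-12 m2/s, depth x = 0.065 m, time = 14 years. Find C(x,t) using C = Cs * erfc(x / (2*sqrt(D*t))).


t_seconds = 14 * 365.25 * 24 * 3600 = 441806400.0 s
arg = 0.065 / (2 * sqrt(4.92e-12 * 441806400.0))
= 0.6971
erfc(0.6971) = 0.3242
C = 0.53 * 0.3242 = 0.1718%

0.1718


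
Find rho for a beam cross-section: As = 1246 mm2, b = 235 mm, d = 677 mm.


rho = As / (b * d)
= 1246 / (235 * 677)
= 0.0078

0.0078


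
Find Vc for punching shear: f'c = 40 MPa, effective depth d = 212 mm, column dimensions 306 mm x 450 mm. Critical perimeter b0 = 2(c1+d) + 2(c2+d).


b0 = 2*(306 + 212) + 2*(450 + 212) = 2360 mm
Vc = 0.33 * sqrt(40) * 2360 * 212 / 1000
= 1044.22 kN

1044.22


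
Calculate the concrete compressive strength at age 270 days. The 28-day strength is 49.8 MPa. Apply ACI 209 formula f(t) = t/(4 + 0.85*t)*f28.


f(270) = 270 / (4 + 0.85 * 270) * 49.8
= 270 / 233.5 * 49.8
= 57.58 MPa

57.58


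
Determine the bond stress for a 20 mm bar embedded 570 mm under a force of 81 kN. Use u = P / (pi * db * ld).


u = P / (pi * db * ld)
= 81 * 1000 / (pi * 20 * 570)
= 2.262 MPa

2.262


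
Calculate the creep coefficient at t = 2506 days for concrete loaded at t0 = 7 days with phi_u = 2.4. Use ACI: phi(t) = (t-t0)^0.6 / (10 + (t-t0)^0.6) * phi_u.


dt = 2506 - 7 = 2499
phi = 2499^0.6 / (10 + 2499^0.6) * 2.4
= 2.199

2.199


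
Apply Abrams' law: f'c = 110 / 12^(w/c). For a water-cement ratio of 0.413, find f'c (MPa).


f'c = 110 / 12^0.413
= 110 / 2.791
= 39.42 MPa

39.42


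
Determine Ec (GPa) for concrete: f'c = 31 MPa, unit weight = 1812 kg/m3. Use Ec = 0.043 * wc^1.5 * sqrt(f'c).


Ec = 0.043 * 1812^1.5 * sqrt(31) / 1000
= 18.47 GPa

18.47


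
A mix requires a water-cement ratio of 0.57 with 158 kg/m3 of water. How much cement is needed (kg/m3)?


Cement = water / (w/c)
= 158 / 0.57
= 277.2 kg/m3

277.2


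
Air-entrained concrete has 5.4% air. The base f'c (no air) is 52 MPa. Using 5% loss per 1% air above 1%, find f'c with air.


Strength loss = (5.4 - 1) * 5 = 22.0%
f'c = 52 * (1 - 22.0/100)
= 40.56 MPa

40.56


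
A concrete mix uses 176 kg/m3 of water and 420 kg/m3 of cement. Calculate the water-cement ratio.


w/c = water / cement
w/c = 176 / 420 = 0.419

0.419


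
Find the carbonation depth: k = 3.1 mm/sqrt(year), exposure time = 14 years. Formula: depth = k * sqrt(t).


depth = k * sqrt(t)
= 3.1 * sqrt(14)
= 11.6 mm

11.6


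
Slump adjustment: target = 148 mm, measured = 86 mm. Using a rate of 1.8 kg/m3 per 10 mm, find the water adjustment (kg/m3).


Difference = 148 - 86 = 62 mm
Water adjustment = 62 * 1.8 / 10 = 11.2 kg/m3

11.2


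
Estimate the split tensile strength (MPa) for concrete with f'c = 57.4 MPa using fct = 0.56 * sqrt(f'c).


fct = 0.56 * sqrt(57.4)
= 0.56 * 7.576
= 4.243 MPa

4.243


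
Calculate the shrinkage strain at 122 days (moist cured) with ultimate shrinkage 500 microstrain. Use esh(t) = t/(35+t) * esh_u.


esh(122) = 122 / (35 + 122) * 500
= 122 / 157 * 500
= 388.5 microstrain

388.5


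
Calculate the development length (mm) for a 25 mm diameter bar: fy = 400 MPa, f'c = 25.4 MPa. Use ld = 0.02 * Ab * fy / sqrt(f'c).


Ab = pi * 25^2 / 4 = 490.874 mm2
ld = 0.02 * 490.874 * 400 / sqrt(25.4)
= 779.2 mm

779.2


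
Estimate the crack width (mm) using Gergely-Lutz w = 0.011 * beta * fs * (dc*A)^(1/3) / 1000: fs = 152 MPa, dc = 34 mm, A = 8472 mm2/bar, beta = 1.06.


w = 0.011 * beta * fs * (dc * A)^(1/3) / 1000
= 0.011 * 1.06 * 152 * (34 * 8472)^(1/3) / 1000
= 0.117 mm

0.117


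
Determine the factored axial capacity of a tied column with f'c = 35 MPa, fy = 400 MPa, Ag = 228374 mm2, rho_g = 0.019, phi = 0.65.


Ast = rho * Ag = 0.019 * 228374 = 4339.106 mm2
phi*Pn = 0.65 * 0.80 * (0.85 * 35 * (228374 - 4339.106) + 400 * 4339.106) / 1000
= 4368.35 kN

4368.35


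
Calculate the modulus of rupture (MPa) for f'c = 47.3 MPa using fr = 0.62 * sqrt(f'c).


fr = 0.62 * sqrt(47.3)
= 4.264 MPa

4.264


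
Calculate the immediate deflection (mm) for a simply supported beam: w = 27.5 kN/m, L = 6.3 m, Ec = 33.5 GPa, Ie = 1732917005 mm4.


Convert: L = 6.3 m = 6300 mm, Ec = 33.5 GPa = 33500 MPa
delta = 5 * 27.5 * 6300^4 / (384 * 33500 * 1732917005)
= 9.72 mm

9.72


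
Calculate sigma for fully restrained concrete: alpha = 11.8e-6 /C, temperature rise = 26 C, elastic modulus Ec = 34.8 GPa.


sigma = alpha * dT * Ec
= 11.8e-6 * 26 * 34.8 * 1000
= 10.677 MPa

10.677


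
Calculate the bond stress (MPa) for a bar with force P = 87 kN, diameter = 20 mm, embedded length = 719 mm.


u = P / (pi * db * ld)
= 87 * 1000 / (pi * 20 * 719)
= 1.926 MPa

1.926


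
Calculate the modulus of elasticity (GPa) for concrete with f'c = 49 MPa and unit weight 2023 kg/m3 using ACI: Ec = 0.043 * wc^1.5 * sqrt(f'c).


Ec = 0.043 * 2023^1.5 * sqrt(49) / 1000
= 27.39 GPa

27.39


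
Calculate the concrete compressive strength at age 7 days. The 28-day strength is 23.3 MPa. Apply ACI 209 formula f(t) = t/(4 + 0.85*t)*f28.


f(7) = 7 / (4 + 0.85 * 7) * 23.3
= 7 / 9.95 * 23.3
= 16.39 MPa

16.39


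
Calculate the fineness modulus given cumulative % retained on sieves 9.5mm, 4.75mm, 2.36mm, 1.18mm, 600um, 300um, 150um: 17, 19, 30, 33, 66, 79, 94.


FM = sum(cumulative % retained) / 100
= 338 / 100
= 3.38

3.38


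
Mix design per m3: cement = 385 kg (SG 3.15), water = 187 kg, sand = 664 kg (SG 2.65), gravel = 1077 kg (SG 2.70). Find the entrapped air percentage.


Vol cement = 385 / (3.15 * 1000) = 0.122222 m3
Vol water = 187 / 1000 = 0.187 m3
Vol sand = 664 / (2.65 * 1000) = 0.250566 m3
Vol gravel = 1077 / (2.70 * 1000) = 0.398889 m3
Total solid + water volume = 0.958677 m3
Air = (1 - 0.958677) * 100 = 4.13%

4.13


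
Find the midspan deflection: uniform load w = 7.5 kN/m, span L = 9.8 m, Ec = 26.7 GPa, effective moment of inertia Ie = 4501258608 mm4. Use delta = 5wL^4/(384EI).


Convert: L = 9.8 m = 9800 mm, Ec = 26.7 GPa = 26700 MPa
delta = 5 * 7.5 * 9800^4 / (384 * 26700 * 4501258608)
= 7.49 mm

7.49


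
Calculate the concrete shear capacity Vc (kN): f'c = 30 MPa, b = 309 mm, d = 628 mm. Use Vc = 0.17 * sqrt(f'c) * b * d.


Vc = 0.17 * sqrt(30) * 309 * 628 / 1000
= 180.69 kN

180.69


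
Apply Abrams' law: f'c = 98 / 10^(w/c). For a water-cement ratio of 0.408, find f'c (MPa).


f'c = 98 / 10^0.408
= 98 / 2.559
= 38.3 MPa

38.3


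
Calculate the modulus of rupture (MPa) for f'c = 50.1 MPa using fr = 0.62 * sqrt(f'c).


fr = 0.62 * sqrt(50.1)
= 4.388 MPa

4.388


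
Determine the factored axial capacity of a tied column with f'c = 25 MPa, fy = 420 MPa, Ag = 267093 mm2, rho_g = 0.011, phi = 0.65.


Ast = rho * Ag = 0.011 * 267093 = 2938.023 mm2
phi*Pn = 0.65 * 0.80 * (0.85 * 25 * (267093 - 2938.023) + 420 * 2938.023) / 1000
= 3560.58 kN

3560.58


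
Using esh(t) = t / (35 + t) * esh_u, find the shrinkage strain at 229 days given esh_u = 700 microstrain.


esh(229) = 229 / (35 + 229) * 700
= 229 / 264 * 700
= 607.2 microstrain

607.2


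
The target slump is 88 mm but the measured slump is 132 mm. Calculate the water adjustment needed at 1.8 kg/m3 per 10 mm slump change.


Difference = 88 - 132 = -44 mm
Water adjustment = -44 * 1.8 / 10 = -7.9 kg/m3

-7.9


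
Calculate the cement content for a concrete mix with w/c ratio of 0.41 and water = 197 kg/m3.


Cement = water / (w/c)
= 197 / 0.41
= 480.5 kg/m3

480.5


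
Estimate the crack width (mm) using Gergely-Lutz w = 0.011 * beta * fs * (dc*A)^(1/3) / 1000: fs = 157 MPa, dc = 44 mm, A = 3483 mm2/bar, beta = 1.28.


w = 0.011 * beta * fs * (dc * A)^(1/3) / 1000
= 0.011 * 1.28 * 157 * (44 * 3483)^(1/3) / 1000
= 0.118 mm

0.118


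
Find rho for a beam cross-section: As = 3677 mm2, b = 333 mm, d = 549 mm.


rho = As / (b * d)
= 3677 / (333 * 549)
= 0.0201

0.0201


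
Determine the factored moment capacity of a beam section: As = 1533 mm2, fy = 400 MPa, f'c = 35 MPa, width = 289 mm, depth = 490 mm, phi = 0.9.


a = As * fy / (0.85 * f'c * b)
= 1533 * 400 / (0.85 * 35 * 289)
= 71.321 mm
Mn = As * fy * (d - a/2) / 10^6
= 278.601 kN-m
phi*Mn = 0.9 * 278.601 = 250.74 kN-m

250.74


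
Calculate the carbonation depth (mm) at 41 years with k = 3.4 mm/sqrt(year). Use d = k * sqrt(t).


depth = k * sqrt(t)
= 3.4 * sqrt(41)
= 21.77 mm

21.77


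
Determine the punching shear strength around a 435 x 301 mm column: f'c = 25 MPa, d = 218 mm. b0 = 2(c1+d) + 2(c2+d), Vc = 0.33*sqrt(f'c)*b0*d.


b0 = 2*(435 + 218) + 2*(301 + 218) = 2344 mm
Vc = 0.33 * sqrt(25) * 2344 * 218 / 1000
= 843.14 kN

843.14


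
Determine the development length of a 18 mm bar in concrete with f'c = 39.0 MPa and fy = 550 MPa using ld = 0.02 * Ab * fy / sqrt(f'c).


Ab = pi * 18^2 / 4 = 254.469 mm2
ld = 0.02 * 254.469 * 550 / sqrt(39.0)
= 448.2 mm

448.2


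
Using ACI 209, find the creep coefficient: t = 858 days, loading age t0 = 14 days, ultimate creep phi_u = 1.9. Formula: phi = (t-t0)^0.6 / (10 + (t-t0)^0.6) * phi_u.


dt = 858 - 14 = 844
phi = 844^0.6 / (10 + 844^0.6) * 1.9
= 1.616

1.616


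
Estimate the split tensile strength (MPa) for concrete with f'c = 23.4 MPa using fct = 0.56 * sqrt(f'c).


fct = 0.56 * sqrt(23.4)
= 0.56 * 4.837
= 2.709 MPa

2.709


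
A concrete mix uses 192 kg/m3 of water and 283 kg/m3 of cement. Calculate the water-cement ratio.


w/c = water / cement
w/c = 192 / 283 = 0.678

0.678


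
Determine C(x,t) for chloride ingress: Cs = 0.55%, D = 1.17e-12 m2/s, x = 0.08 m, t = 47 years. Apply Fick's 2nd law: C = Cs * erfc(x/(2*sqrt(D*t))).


t_seconds = 47 * 365.25 * 24 * 3600 = 1483207200.0 s
arg = 0.08 / (2 * sqrt(1.17e-12 * 1483207200.0))
= 0.9602
erfc(0.9602) = 0.1745
C = 0.55 * 0.1745 = 0.096%

0.096


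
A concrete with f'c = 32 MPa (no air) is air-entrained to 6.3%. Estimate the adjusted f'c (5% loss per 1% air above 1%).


Strength loss = (6.3 - 1) * 5 = 26.5%
f'c = 32 * (1 - 26.5/100)
= 23.52 MPa

23.52


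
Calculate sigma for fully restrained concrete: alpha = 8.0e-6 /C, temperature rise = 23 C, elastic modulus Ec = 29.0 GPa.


sigma = alpha * dT * Ec
= 8.0e-6 * 23 * 29.0 * 1000
= 5.336 MPa

5.336


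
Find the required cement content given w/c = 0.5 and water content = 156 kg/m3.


Cement = water / (w/c)
= 156 / 0.5
= 312.0 kg/m3

312.0


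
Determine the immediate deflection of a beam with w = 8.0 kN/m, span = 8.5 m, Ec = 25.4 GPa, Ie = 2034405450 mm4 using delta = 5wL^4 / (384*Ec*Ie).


Convert: L = 8.5 m = 8500 mm, Ec = 25.4 GPa = 25400 MPa
delta = 5 * 8.0 * 8500^4 / (384 * 25400 * 2034405450)
= 10.52 mm

10.52


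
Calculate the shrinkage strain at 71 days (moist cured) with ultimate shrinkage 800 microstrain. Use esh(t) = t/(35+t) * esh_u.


esh(71) = 71 / (35 + 71) * 800
= 71 / 106 * 800
= 535.8 microstrain

535.8


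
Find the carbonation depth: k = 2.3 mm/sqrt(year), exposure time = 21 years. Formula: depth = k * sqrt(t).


depth = k * sqrt(t)
= 2.3 * sqrt(21)
= 10.54 mm

10.54


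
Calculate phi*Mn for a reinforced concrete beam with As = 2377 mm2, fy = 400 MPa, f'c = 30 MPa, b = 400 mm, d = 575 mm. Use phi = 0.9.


a = As * fy / (0.85 * f'c * b)
= 2377 * 400 / (0.85 * 30 * 400)
= 93.2157 mm
Mn = As * fy * (d - a/2) / 10^6
= 502.3953 kN-m
phi*Mn = 0.9 * 502.3953 = 452.16 kN-m

452.16


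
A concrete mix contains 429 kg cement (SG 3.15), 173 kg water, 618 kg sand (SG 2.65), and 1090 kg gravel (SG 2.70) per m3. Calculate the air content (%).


Vol cement = 429 / (3.15 * 1000) = 0.13619 m3
Vol water = 173 / 1000 = 0.173 m3
Vol sand = 618 / (2.65 * 1000) = 0.233208 m3
Vol gravel = 1090 / (2.70 * 1000) = 0.403704 m3
Total solid + water volume = 0.946102 m3
Air = (1 - 0.946102) * 100 = 5.39%

5.39


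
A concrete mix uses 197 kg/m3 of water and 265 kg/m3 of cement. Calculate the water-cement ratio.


w/c = water / cement
w/c = 197 / 265 = 0.743

0.743


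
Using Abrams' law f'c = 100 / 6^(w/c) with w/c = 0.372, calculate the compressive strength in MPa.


f'c = 100 / 6^0.372
= 100 / 1.947
= 51.35 MPa

51.35


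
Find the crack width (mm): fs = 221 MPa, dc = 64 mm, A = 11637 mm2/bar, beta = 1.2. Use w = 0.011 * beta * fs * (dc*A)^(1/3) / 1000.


w = 0.011 * beta * fs * (dc * A)^(1/3) / 1000
= 0.011 * 1.2 * 221 * (64 * 11637)^(1/3) / 1000
= 0.264 mm

0.264


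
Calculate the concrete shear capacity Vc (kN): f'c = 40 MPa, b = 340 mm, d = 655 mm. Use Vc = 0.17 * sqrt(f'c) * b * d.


Vc = 0.17 * sqrt(40) * 340 * 655 / 1000
= 239.44 kN

239.44


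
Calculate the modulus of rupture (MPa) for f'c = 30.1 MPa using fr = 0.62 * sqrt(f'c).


fr = 0.62 * sqrt(30.1)
= 3.402 MPa

3.402


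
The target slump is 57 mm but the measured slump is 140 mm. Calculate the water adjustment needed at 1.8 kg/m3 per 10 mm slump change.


Difference = 57 - 140 = -83 mm
Water adjustment = -83 * 1.8 / 10 = -14.9 kg/m3

-14.9


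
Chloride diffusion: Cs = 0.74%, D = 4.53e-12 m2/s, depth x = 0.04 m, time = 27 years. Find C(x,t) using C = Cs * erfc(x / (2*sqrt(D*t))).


t_seconds = 27 * 365.25 * 24 * 3600 = 852055200.0 s
arg = 0.04 / (2 * sqrt(4.53e-12 * 852055200.0))
= 0.3219
erfc(0.3219) = 0.6489
C = 0.74 * 0.6489 = 0.4802%

0.4802


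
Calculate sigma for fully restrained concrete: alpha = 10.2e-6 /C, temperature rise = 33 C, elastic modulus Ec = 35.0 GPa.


sigma = alpha * dT * Ec
= 10.2e-6 * 33 * 35.0 * 1000
= 11.781 MPa

11.781


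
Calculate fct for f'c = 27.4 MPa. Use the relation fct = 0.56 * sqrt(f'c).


fct = 0.56 * sqrt(27.4)
= 0.56 * 5.235
= 2.931 MPa

2.931


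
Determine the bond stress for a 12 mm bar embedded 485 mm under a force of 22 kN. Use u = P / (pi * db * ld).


u = P / (pi * db * ld)
= 22 * 1000 / (pi * 12 * 485)
= 1.203 MPa

1.203


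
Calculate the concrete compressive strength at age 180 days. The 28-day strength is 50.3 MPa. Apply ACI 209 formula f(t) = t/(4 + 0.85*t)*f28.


f(180) = 180 / (4 + 0.85 * 180) * 50.3
= 180 / 157.0 * 50.3
= 57.67 MPa

57.67


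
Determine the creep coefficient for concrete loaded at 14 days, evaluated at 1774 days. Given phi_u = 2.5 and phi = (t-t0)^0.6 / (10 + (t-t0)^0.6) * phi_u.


dt = 1774 - 14 = 1760
phi = 1760^0.6 / (10 + 1760^0.6) * 2.5
= 2.246

2.246


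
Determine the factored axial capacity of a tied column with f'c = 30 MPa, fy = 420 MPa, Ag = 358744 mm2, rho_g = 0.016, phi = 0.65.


Ast = rho * Ag = 0.016 * 358744 = 5739.904 mm2
phi*Pn = 0.65 * 0.80 * (0.85 * 30 * (358744 - 5739.904) + 420 * 5739.904) / 1000
= 5934.43 kN

5934.43


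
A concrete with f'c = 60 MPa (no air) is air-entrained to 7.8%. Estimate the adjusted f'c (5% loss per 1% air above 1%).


Strength loss = (7.8 - 1) * 5 = 34.0%
f'c = 60 * (1 - 34.0/100)
= 39.6 MPa

39.6


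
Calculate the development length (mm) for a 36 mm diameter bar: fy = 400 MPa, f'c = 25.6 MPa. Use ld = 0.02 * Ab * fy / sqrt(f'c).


Ab = pi * 36^2 / 4 = 1017.876 mm2
ld = 0.02 * 1017.876 * 400 / sqrt(25.6)
= 1609.4 mm

1609.4


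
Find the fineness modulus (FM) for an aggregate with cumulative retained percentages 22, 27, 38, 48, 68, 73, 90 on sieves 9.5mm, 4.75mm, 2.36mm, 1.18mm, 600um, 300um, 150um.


FM = sum(cumulative % retained) / 100
= 366 / 100
= 3.66

3.66


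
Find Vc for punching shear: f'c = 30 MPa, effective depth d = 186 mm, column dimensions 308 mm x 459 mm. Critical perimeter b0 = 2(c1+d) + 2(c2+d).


b0 = 2*(308 + 186) + 2*(459 + 186) = 2278 mm
Vc = 0.33 * sqrt(30) * 2278 * 186 / 1000
= 765.85 kN

765.85


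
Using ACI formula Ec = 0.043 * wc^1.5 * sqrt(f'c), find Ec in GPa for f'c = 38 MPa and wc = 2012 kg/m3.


Ec = 0.043 * 2012^1.5 * sqrt(38) / 1000
= 23.92 GPa

23.92
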